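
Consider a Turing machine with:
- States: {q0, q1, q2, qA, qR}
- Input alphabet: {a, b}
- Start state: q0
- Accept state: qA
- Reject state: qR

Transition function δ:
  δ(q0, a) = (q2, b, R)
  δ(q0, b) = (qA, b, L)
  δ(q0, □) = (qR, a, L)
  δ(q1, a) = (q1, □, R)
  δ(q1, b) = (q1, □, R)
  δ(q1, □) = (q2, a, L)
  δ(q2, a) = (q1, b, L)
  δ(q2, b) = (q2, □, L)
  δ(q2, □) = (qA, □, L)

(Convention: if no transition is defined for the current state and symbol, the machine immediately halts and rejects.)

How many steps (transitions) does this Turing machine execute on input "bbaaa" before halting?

Execution trace:
Initial: [q0]bbaaa
Step 1: δ(q0, b) = (qA, b, L) → [qA]□bbaaa

The machine reaches the accept state qA and halts.

The machine executed 1 step before halting.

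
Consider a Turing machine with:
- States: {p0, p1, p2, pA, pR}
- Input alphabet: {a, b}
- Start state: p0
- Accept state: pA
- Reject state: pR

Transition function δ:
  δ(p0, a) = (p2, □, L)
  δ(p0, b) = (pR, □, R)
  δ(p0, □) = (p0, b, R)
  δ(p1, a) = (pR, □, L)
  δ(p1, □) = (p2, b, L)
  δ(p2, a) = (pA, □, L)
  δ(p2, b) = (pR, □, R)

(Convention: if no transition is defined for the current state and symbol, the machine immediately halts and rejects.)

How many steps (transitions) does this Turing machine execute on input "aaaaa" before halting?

Execution trace:
Initial: [p0]aaaaa
Step 1: δ(p0, a) = (p2, □, L) → [p2]□□aaaa

No transition is defined for δ(p2, □). By convention the machine halts and rejects.

The machine executed 1 step before halting.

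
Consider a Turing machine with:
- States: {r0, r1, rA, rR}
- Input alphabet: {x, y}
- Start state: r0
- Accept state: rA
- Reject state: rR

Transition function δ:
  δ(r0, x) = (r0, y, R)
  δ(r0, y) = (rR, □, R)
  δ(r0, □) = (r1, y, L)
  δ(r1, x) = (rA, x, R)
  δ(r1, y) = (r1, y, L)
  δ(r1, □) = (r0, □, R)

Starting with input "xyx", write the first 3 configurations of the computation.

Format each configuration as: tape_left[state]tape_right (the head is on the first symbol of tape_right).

Transitions applied:
Step 1: δ(r0, x) = (r0, y, R)
Step 2: δ(r0, y) = (rR, □, R)

The first 3 configurations are:
[r0]xyx ⊢ y[r0]yx ⊢ y□[rR]x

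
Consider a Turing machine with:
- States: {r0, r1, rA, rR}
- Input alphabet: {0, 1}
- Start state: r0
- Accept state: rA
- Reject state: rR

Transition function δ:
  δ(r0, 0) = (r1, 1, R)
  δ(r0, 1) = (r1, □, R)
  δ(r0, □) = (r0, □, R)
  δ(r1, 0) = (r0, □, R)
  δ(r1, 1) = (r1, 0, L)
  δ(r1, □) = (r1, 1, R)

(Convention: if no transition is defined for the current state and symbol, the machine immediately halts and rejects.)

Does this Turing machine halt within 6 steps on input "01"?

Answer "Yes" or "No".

Execution trace:
Initial: [r0]01
Step 1: δ(r0, 0) = (r1, 1, R) → 1[r1]1
Step 2: δ(r1, 1) = (r1, 0, L) → [r1]10
Step 3: δ(r1, 1) = (r1, 0, L) → [r1]□00
Step 4: δ(r1, □) = (r1, 1, R) → 1[r1]00
Step 5: δ(r1, 0) = (r0, □, R) → 1□[r0]0
Step 6: δ(r0, 0) = (r1, 1, R) → 1□1[r1]□

The machine has not reached a halting state after 6 steps.
The machine did not halt within the 6-step bound.

Answer: No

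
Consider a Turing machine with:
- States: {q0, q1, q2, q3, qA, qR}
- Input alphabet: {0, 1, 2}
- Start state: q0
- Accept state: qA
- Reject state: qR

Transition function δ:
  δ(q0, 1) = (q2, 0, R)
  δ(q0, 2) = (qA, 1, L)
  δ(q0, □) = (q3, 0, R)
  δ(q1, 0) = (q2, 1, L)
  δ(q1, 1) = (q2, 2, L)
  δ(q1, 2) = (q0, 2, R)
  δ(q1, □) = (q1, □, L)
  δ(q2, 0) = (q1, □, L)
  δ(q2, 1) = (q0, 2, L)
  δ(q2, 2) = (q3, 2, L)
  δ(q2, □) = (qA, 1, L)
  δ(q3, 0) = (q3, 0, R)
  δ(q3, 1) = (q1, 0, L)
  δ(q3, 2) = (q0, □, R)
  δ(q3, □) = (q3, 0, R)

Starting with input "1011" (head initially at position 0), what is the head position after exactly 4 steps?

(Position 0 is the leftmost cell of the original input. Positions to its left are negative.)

Execution trace (head position shown):
Step 0: [q0]1011  (head at position 0)
Step 1: move right → 0[q2]011  (head at position 1)
Step 2: move left → [q1]0□11  (head at position 0)
Step 3: move left → [q2]□1□11  (head at position -1)
Step 4: move left → [qA]□11□11  (head at position -2)

After 4 steps, the head is at position -2.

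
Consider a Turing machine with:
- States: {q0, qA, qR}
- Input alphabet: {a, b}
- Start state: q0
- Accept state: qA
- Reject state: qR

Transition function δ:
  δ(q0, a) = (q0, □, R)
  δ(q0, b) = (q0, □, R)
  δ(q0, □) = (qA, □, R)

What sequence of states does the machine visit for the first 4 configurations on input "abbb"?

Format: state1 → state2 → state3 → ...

Execution trace:
Initial: [q0]abbb
Step 1: δ(q0, a) = (q0, □, R) → □[q0]bbb
Step 2: δ(q0, b) = (q0, □, R) → □□[q0]bb
Step 3: δ(q0, b) = (q0, □, R) → □□□[q0]b

State sequence: q0 → q0 → q0 → q0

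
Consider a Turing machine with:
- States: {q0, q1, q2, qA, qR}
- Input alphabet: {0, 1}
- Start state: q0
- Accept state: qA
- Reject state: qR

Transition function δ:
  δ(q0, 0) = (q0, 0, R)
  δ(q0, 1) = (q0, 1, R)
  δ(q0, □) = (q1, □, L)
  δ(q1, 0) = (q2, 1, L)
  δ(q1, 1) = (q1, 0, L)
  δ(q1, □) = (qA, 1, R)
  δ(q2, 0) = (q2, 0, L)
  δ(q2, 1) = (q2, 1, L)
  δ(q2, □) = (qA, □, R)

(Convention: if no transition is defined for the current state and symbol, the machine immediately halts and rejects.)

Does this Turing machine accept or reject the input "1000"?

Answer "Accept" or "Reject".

Execution trace:
Initial: [q0]1000
Step 1: δ(q0, 1) = (q0, 1, R) → 1[q0]000
Step 2: δ(q0, 0) = (q0, 0, R) → 10[q0]00
Step 3: δ(q0, 0) = (q0, 0, R) → 100[q0]0
Step 4: δ(q0, 0) = (q0, 0, R) → 1000[q0]□
Step 5: δ(q0, □) = (q1, □, L) → 100[q1]0□
Step 6: δ(q1, 0) = (q2, 1, L) → 10[q2]01□
Step 7: δ(q2, 0) = (q2, 0, L) → 1[q2]001□
Step 8: δ(q2, 0) = (q2, 0, L) → [q2]1001□
Step 9: δ(q2, 1) = (q2, 1, L) → [q2]□1001□
Step 10: δ(q2, □) = (qA, □, R) → □[qA]1001□

The machine reaches the accept state qA and halts.

Answer: Accept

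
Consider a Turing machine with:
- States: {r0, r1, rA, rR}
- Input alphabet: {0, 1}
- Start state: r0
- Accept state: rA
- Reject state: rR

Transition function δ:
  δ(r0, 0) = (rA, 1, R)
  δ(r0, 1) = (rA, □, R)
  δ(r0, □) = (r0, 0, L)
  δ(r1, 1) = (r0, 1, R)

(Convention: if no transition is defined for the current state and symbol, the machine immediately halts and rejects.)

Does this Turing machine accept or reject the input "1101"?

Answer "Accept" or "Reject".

Execution trace:
Initial: [r0]1101
Step 1: δ(r0, 1) = (rA, □, R) → □[rA]101

The machine reaches the accept state rA and halts.

Answer: Accept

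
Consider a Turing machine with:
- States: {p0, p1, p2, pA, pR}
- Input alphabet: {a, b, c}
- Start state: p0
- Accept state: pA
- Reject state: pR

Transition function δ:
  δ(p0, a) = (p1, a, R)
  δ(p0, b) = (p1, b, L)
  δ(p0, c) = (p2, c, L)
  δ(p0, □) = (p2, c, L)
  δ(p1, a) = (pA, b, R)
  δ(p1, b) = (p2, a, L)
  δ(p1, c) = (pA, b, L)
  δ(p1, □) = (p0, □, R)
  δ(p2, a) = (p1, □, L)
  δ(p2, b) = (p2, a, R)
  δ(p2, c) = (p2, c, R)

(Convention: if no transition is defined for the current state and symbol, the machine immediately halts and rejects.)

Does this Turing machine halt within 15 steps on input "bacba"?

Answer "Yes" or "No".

Execution trace:
Initial: [p0]bacba
Step 1: δ(p0, b) = (p1, b, L) → [p1]□bacba
Step 2: δ(p1, □) = (p0, □, R) → □[p0]bacba
Step 3: δ(p0, b) = (p1, b, L) → [p1]□bacba
Step 4: δ(p1, □) = (p0, □, R) → □[p0]bacba
Step 5: δ(p0, b) = (p1, b, L) → [p1]□bacba
Step 6: δ(p1, □) = (p0, □, R) → □[p0]bacba
Step 7: δ(p0, b) = (p1, b, L) → [p1]□bacba
Step 8: δ(p1, □) = (p0, □, R) → □[p0]bacba
Step 9: δ(p0, b) = (p1, b, L) → [p1]□bacba
Step 10: δ(p1, □) = (p0, □, R) → □[p0]bacba
Step 11: δ(p0, b) = (p1, b, L) → [p1]□bacba
Step 12: δ(p1, □) = (p0, □, R) → □[p0]bacba
Step 13: δ(p0, b) = (p1, b, L) → [p1]□bacba
Step 14: δ(p1, □) = (p0, □, R) → □[p0]bacba
Step 15: δ(p0, b) = (p1, b, L) → [p1]□bacba

The machine has not reached a halting state after 15 steps.
The machine did not halt within the 15-step bound.

Answer: No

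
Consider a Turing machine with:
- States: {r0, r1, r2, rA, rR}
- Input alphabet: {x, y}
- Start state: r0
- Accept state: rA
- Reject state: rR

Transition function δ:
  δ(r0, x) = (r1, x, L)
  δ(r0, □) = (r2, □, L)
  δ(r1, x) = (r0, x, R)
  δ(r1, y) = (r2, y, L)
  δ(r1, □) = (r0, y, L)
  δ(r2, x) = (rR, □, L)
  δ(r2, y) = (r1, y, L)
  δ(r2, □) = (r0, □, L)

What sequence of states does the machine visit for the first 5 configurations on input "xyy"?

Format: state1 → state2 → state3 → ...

Execution trace:
Initial: [r0]xyy
Step 1: δ(r0, x) = (r1, x, L) → [r1]□xyy
Step 2: δ(r1, □) = (r0, y, L) → [r0]□yxyy
Step 3: δ(r0, □) = (r2, □, L) → [r2]□□yxyy
Step 4: δ(r2, □) = (r0, □, L) → [r0]□□□yxyy

State sequence: r0 → r1 → r0 → r2 → r0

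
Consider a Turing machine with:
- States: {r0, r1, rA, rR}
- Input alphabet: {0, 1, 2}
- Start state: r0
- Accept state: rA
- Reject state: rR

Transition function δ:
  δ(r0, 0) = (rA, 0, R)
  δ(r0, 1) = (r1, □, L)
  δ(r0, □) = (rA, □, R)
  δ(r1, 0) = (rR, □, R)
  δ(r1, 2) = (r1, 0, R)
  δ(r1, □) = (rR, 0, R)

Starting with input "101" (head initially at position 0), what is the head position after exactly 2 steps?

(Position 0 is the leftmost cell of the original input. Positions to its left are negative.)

Execution trace (head position shown):
Step 0: [r0]101  (head at position 0)
Step 1: move left → [r1]□□01  (head at position -1)
Step 2: move right → 0[rR]□01  (head at position 0)

After 2 steps, the head is at position 0.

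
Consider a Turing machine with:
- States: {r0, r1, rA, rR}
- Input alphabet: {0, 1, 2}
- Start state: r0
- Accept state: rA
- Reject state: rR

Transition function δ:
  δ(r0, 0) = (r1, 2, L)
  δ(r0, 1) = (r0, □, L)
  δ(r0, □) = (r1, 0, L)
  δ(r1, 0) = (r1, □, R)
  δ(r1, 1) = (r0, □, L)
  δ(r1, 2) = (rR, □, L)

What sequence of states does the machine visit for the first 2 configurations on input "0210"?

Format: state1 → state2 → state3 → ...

Execution trace:
Initial: [r0]0210
Step 1: δ(r0, 0) = (r1, 2, L) → [r1]□2210

No transition is defined for δ(r1, □). By convention the machine halts and rejects.

State sequence: r0 → r1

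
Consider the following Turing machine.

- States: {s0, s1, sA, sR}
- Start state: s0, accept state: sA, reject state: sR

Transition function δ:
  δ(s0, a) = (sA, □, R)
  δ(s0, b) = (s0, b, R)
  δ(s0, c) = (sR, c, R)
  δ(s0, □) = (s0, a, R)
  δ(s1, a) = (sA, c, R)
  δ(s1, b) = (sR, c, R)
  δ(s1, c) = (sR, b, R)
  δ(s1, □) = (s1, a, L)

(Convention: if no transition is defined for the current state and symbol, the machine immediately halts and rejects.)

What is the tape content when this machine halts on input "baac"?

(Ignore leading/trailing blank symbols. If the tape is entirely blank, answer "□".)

Execution trace:
Initial: [s0]baac
Step 1: δ(s0, b) = (s0, b, R) → b[s0]aac
Step 2: δ(s0, a) = (sA, □, R) → b□[sA]ac

The machine reaches the accept state sA and halts.

Final tape (ignoring leading/trailing blanks): b□ac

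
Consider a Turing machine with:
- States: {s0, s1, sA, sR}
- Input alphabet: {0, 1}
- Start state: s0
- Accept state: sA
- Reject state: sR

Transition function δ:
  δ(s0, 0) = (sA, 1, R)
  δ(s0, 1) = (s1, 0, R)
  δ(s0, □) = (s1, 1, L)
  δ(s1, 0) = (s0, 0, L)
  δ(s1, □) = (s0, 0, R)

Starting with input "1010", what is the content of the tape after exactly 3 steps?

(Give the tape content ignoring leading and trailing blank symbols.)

Execution trace:
Initial: [s0]1010
Step 1: δ(s0, 1) = (s1, 0, R) → 0[s1]010
Step 2: δ(s1, 0) = (s0, 0, L) → [s0]0010
Step 3: δ(s0, 0) = (sA, 1, R) → 1[sA]010

The machine reaches the accept state sA and halts.

After 3 steps, the tape (ignoring leading/trailing blanks) is: 1010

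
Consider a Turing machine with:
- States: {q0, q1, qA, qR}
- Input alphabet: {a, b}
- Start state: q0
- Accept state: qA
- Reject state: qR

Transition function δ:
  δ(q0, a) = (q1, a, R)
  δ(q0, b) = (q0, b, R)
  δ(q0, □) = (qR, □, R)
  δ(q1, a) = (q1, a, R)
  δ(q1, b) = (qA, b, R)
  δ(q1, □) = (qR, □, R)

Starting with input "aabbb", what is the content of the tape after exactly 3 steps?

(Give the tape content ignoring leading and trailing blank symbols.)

Execution trace:
Initial: [q0]aabbb
Step 1: δ(q0, a) = (q1, a, R) → a[q1]abbb
Step 2: δ(q1, a) = (q1, a, R) → aa[q1]bbb
Step 3: δ(q1, b) = (qA, b, R) → aab[qA]bb

The machine reaches the accept state qA and halts.

After 3 steps, the tape (ignoring leading/trailing blanks) is: aabbb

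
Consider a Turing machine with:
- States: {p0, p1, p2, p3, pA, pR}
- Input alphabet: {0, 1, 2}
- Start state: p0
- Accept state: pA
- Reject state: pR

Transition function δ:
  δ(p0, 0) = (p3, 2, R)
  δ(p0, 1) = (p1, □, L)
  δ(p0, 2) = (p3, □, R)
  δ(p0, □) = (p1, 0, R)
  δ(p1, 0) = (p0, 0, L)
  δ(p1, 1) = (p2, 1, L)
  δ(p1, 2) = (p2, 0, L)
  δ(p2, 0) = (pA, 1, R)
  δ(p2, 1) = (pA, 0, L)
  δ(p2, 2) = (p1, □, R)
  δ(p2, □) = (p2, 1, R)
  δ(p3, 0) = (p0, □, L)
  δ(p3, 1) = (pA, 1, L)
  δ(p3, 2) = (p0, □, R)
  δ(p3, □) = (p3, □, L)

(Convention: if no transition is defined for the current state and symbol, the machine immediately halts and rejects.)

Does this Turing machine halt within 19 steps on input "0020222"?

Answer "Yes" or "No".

Execution trace:
Initial: [p0]0020222
Step 1: δ(p0, 0) = (p3, 2, R) → 2[p3]020222
Step 2: δ(p3, 0) = (p0, □, L) → [p0]2□20222
Step 3: δ(p0, 2) = (p3, □, R) → □[p3]□20222
Step 4: δ(p3, □) = (p3, □, L) → [p3]□□20222
Step 5: δ(p3, □) = (p3, □, L) → [p3]□□□20222
Step 6: δ(p3, □) = (p3, □, L) → [p3]□□□□20222
Step 7: δ(p3, □) = (p3, □, L) → [p3]□□□□□20222
Step 8: δ(p3, □) = (p3, □, L) → [p3]□□□□□□20222
Step 9: δ(p3, □) = (p3, □, L) → [p3]□□□□□□□20222
Step 10: δ(p3, □) = (p3, □, L) → [p3]□□□□□□□□20222
Step 11: δ(p3, □) = (p3, □, L) → [p3]□□□□□□□□□20222
Step 12: δ(p3, □) = (p3, □, L) → [p3]□□□□□□□□□□20222
Step 13: δ(p3, □) = (p3, □, L) → [p3]□□□□□□□□□□□20222
Step 14: δ(p3, □) = (p3, □, L) → [p3]□□□□□□□□□□□□20222
Step 15: δ(p3, □) = (p3, □, L) → [p3]□□□□□□□□□□□□□20222
Step 16: δ(p3, □) = (p3, □, L) → [p3]□□□□□□□□□□□□□□20222
Step 17: δ(p3, □) = (p3, □, L) → [p3]□□□□□□□□□□□□□□□20222
Step 18: δ(p3, □) = (p3, □, L) → [p3]□□□□□□□□□□□□□□□□20222
Step 19: δ(p3, □) = (p3, □, L) → [p3]□□□□□□□□□□□□□□□□□20222

The machine has not reached a halting state after 19 steps.
The machine did not halt within the 19-step bound.

Answer: No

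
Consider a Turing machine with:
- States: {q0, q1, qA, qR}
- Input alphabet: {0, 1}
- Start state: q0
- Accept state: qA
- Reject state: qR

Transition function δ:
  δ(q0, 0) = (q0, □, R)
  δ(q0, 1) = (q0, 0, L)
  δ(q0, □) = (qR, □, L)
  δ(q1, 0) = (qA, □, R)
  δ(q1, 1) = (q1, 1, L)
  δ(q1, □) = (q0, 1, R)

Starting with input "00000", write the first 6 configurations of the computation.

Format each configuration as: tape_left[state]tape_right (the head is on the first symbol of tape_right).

Transitions applied:
Step 1: δ(q0, 0) = (q0, □, R)
Step 2: δ(q0, 0) = (q0, □, R)
Step 3: δ(q0, 0) = (q0, □, R)
Step 4: δ(q0, 0) = (q0, □, R)
Step 5: δ(q0, 0) = (q0, □, R)

The first 6 configurations are:
[q0]00000 ⊢ □[q0]0000 ⊢ □□[q0]000 ⊢ □□□[q0]00 ⊢ □□□□[q0]0 ⊢ □□□□□[q0]□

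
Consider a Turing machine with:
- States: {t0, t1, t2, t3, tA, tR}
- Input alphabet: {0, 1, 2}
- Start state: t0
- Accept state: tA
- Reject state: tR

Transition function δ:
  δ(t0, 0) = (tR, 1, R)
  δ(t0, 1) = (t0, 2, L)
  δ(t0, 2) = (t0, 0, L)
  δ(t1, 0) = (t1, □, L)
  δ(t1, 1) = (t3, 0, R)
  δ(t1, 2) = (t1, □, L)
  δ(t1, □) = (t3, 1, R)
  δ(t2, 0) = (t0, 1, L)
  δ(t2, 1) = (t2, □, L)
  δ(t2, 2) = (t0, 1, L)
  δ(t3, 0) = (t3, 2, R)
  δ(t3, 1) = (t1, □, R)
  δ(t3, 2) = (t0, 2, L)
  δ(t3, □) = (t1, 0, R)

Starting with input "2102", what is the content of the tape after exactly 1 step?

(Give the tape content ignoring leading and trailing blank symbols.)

Execution trace:
Initial: [t0]2102
Step 1: δ(t0, 2) = (t0, 0, L) → [t0]□0102

No transition is defined for δ(t0, □). By convention the machine halts and rejects.

After 1 step, the tape (ignoring leading/trailing blanks) is: 0102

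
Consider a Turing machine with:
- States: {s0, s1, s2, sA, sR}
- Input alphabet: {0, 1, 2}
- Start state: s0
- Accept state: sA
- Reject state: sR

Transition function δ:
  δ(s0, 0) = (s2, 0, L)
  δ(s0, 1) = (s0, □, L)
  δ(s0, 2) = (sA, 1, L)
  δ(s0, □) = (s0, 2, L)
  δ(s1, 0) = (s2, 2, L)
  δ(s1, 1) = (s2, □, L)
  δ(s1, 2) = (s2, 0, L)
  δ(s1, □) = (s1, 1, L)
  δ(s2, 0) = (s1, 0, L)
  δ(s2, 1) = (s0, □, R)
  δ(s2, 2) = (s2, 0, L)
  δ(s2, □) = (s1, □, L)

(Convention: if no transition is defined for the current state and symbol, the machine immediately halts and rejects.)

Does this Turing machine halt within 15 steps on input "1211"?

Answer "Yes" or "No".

Execution trace:
Initial: [s0]1211
Step 1: δ(s0, 1) = (s0, □, L) → [s0]□□211
Step 2: δ(s0, □) = (s0, 2, L) → [s0]□2□211
Step 3: δ(s0, □) = (s0, 2, L) → [s0]□22□211
Step 4: δ(s0, □) = (s0, 2, L) → [s0]□222□211
Step 5: δ(s0, □) = (s0, 2, L) → [s0]□2222□211
Step 6: δ(s0, □) = (s0, 2, L) → [s0]□22222□211
Step 7: δ(s0, □) = (s0, 2, L) → [s0]□222222□211
Step 8: δ(s0, □) = (s0, 2, L) → [s0]□2222222□211
Step 9: δ(s0, □) = (s0, 2, L) → [s0]□22222222□211
Step 10: δ(s0, □) = (s0, 2, L) → [s0]□222222222□211
Step 11: δ(s0, □) = (s0, 2, L) → [s0]□2222222222□211
Step 12: δ(s0, □) = (s0, 2, L) → [s0]□22222222222□211
Step 13: δ(s0, □) = (s0, 2, L) → [s0]□222222222222□211
Step 14: δ(s0, □) = (s0, 2, L) → [s0]□2222222222222□211
Step 15: δ(s0, □) = (s0, 2, L) → [s0]□22222222222222□211

The machine has not reached a halting state after 15 steps.
The machine did not halt within the 15-step bound.

Answer: No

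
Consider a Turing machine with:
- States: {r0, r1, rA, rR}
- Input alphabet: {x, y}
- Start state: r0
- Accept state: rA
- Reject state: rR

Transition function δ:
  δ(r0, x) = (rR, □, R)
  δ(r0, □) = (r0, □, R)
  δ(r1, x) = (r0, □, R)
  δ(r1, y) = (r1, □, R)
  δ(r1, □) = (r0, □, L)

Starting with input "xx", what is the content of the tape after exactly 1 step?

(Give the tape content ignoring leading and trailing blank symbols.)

Execution trace:
Initial: [r0]xx
Step 1: δ(r0, x) = (rR, □, R) → □[rR]x

The machine reaches the reject state rR and halts.

After 1 step, the tape (ignoring leading/trailing blanks) is: x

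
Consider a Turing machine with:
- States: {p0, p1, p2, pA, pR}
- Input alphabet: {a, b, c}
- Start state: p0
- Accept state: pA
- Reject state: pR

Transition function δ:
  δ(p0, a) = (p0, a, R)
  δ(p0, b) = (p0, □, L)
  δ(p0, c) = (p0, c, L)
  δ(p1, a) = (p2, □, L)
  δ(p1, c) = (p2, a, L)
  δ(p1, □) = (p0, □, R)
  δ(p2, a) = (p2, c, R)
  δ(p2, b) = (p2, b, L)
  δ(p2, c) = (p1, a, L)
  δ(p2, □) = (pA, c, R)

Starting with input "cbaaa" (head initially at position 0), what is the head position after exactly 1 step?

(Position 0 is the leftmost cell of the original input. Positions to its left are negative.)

Execution trace (head position shown):
Step 0: [p0]cbaaa  (head at position 0)
Step 1: move left → [p0]□cbaaa  (head at position -1)

After 1 step, the head is at position -1.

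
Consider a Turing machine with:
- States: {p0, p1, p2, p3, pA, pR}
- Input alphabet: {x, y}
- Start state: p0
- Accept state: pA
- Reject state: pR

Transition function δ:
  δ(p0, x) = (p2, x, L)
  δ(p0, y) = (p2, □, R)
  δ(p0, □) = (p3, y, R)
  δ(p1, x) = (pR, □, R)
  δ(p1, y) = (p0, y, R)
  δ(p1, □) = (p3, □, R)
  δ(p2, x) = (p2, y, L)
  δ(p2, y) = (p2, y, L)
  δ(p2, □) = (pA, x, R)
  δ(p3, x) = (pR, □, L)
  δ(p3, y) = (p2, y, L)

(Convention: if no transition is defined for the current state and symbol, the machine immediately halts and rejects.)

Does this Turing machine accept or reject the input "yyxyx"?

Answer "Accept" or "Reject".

Execution trace:
Initial: [p0]yyxyx
Step 1: δ(p0, y) = (p2, □, R) → □[p2]yxyx
Step 2: δ(p2, y) = (p2, y, L) → [p2]□yxyx
Step 3: δ(p2, □) = (pA, x, R) → x[pA]yxyx

The machine reaches the accept state pA and halts.

Answer: Accept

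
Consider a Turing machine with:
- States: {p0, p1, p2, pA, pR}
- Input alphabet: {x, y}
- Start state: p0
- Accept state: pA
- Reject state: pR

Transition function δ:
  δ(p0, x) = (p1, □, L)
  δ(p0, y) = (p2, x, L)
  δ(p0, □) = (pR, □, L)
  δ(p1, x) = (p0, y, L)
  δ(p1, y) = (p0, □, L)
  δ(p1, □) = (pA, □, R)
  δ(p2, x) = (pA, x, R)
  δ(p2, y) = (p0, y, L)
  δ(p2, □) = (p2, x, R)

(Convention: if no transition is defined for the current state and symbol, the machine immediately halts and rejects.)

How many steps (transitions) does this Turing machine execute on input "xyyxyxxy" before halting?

Execution trace:
Initial: [p0]xyyxyxxy
Step 1: δ(p0, x) = (p1, □, L) → [p1]□□yyxyxxy
Step 2: δ(p1, □) = (pA, □, R) → □[pA]□yyxyxxy

The machine reaches the accept state pA and halts.

The machine executed 2 steps before halting.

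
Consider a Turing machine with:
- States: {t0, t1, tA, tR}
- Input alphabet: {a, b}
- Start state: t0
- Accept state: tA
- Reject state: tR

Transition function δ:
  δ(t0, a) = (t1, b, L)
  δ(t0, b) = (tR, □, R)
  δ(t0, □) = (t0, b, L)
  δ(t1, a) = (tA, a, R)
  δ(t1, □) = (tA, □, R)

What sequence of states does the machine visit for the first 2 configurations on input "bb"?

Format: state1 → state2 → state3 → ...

Execution trace:
Initial: [t0]bb
Step 1: δ(t0, b) = (tR, □, R) → □[tR]b

The machine reaches the reject state tR and halts.

State sequence: t0 → tR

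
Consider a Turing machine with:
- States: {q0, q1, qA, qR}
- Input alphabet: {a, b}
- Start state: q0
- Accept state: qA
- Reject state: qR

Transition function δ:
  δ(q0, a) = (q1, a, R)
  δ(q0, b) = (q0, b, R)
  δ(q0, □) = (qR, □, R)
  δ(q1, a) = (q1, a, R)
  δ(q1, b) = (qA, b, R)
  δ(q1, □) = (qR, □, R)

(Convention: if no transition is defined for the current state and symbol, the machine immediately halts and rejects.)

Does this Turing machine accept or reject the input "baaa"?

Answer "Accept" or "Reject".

Execution trace:
Initial: [q0]baaa
Step 1: δ(q0, b) = (q0, b, R) → b[q0]aaa
Step 2: δ(q0, a) = (q1, a, R) → ba[q1]aa
Step 3: δ(q1, a) = (q1, a, R) → baa[q1]a
Step 4: δ(q1, a) = (q1, a, R) → baaa[q1]□
Step 5: δ(q1, □) = (qR, □, R) → baaa□[qR]□

The machine reaches the reject state qR and halts.

Answer: Reject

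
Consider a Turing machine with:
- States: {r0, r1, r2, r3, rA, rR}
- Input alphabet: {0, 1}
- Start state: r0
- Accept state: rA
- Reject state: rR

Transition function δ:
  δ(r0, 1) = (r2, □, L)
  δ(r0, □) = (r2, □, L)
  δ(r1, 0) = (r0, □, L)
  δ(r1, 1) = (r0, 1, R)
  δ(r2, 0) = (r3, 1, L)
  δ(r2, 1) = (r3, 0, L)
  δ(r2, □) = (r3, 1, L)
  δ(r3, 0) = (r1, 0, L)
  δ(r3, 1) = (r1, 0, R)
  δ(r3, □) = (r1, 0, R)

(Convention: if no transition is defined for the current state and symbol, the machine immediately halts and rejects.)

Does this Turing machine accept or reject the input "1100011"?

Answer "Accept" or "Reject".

Execution trace:
Initial: [r0]1100011
Step 1: δ(r0, 1) = (r2, □, L) → [r2]□□100011
Step 2: δ(r2, □) = (r3, 1, L) → [r3]□1□100011
Step 3: δ(r3, □) = (r1, 0, R) → 0[r1]1□100011
Step 4: δ(r1, 1) = (r0, 1, R) → 01[r0]□100011
Step 5: δ(r0, □) = (r2, □, L) → 0[r2]1□100011
Step 6: δ(r2, 1) = (r3, 0, L) → [r3]00□100011
Step 7: δ(r3, 0) = (r1, 0, L) → [r1]□00□100011

No transition is defined for δ(r1, □). By convention the machine halts and rejects.

Answer: Reject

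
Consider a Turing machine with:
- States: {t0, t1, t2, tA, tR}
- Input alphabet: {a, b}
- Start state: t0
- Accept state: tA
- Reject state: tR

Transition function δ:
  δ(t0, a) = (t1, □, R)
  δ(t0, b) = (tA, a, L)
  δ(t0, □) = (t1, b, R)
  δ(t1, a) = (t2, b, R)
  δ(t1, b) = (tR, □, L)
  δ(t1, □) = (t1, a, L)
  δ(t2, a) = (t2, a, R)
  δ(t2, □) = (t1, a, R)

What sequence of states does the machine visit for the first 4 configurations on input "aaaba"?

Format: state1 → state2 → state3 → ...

Execution trace:
Initial: [t0]aaaba
Step 1: δ(t0, a) = (t1, □, R) → □[t1]aaba
Step 2: δ(t1, a) = (t2, b, R) → □b[t2]aba
Step 3: δ(t2, a) = (t2, a, R) → □ba[t2]ba

No transition is defined for δ(t2, b). By convention the machine halts and rejects.

State sequence: t0 → t1 → t2 → t2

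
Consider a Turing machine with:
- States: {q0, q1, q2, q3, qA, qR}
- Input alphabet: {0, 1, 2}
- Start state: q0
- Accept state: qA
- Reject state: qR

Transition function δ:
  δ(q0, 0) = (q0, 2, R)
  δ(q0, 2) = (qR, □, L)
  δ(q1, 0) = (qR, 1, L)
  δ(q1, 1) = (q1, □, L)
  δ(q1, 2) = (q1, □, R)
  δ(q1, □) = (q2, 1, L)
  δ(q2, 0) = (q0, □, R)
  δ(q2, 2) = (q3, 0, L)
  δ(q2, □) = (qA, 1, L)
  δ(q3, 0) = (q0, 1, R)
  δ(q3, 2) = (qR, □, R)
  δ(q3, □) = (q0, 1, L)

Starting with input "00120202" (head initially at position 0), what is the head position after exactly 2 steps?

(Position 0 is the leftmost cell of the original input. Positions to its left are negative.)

Execution trace (head position shown):
Step 0: [q0]00120202  (head at position 0)
Step 1: move right → 2[q0]0120202  (head at position 1)
Step 2: move right → 22[q0]120202  (head at position 2)

After 2 steps, the head is at position 2.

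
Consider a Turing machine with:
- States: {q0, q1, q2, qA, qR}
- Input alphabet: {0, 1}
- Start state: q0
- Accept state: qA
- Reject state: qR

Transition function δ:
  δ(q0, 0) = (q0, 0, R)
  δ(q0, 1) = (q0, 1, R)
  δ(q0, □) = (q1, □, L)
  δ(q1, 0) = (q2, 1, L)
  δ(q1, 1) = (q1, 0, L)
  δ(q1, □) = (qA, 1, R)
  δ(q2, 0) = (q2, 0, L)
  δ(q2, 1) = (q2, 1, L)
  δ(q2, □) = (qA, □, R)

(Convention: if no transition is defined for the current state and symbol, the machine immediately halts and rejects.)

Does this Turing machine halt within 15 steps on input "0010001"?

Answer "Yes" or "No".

Execution trace:
Initial: [q0]0010001
Step 1: δ(q0, 0) = (q0, 0, R) → 0[q0]010001
Step 2: δ(q0, 0) = (q0, 0, R) → 00[q0]10001
Step 3: δ(q0, 1) = (q0, 1, R) → 001[q0]0001
Step 4: δ(q0, 0) = (q0, 0, R) → 0010[q0]001
Step 5: δ(q0, 0) = (q0, 0, R) → 00100[q0]01
Step 6: δ(q0, 0) = (q0, 0, R) → 001000[q0]1
Step 7: δ(q0, 1) = (q0, 1, R) → 0010001[q0]□
Step 8: δ(q0, □) = (q1, □, L) → 001000[q1]1□
Step 9: δ(q1, 1) = (q1, 0, L) → 00100[q1]00□
Step 10: δ(q1, 0) = (q2, 1, L) → 0010[q2]010□
Step 11: δ(q2, 0) = (q2, 0, L) → 001[q2]0010□
Step 12: δ(q2, 0) = (q2, 0, L) → 00[q2]10010□
Step 13: δ(q2, 1) = (q2, 1, L) → 0[q2]010010□
Step 14: δ(q2, 0) = (q2, 0, L) → [q2]0010010□
Step 15: δ(q2, 0) = (q2, 0, L) → [q2]□0010010□

The machine has not reached a halting state after 15 steps.
The machine did not halt within the 15-step bound.

Answer: No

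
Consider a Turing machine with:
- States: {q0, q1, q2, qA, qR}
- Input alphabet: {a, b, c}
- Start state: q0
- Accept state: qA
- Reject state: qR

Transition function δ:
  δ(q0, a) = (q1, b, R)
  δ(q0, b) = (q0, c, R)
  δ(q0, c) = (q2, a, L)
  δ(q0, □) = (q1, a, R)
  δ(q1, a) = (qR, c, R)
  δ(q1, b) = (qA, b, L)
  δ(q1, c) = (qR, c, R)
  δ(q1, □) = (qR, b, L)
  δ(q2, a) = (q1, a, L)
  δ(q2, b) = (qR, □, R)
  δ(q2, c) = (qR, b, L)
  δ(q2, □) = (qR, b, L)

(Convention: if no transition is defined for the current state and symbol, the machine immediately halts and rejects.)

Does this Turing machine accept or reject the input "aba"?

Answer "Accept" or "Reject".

Execution trace:
Initial: [q0]aba
Step 1: δ(q0, a) = (q1, b, R) → b[q1]ba
Step 2: δ(q1, b) = (qA, b, L) → [qA]bba

The machine reaches the accept state qA and halts.

Answer: Accept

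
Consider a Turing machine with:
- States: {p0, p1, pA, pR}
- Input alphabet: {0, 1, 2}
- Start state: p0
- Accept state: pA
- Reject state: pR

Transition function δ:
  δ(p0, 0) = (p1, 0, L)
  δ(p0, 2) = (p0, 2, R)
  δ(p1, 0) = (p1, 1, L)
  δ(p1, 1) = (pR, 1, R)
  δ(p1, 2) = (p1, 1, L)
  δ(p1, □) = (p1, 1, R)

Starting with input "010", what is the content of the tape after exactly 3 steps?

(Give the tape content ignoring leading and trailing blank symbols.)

Execution trace:
Initial: [p0]010
Step 1: δ(p0, 0) = (p1, 0, L) → [p1]□010
Step 2: δ(p1, □) = (p1, 1, R) → 1[p1]010
Step 3: δ(p1, 0) = (p1, 1, L) → [p1]1110

After 3 steps, the tape (ignoring leading/trailing blanks) is: 1110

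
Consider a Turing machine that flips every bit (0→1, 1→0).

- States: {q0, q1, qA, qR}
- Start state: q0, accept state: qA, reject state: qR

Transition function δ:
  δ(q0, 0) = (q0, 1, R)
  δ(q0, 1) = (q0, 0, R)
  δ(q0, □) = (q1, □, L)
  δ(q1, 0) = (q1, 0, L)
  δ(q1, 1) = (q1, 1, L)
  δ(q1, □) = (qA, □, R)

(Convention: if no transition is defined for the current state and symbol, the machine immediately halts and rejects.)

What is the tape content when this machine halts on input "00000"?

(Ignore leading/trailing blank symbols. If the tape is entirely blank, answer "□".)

Execution trace:
Initial: [q0]00000
Step 1: δ(q0, 0) = (q0, 1, R) → 1[q0]0000
Step 2: δ(q0, 0) = (q0, 1, R) → 11[q0]000
Step 3: δ(q0, 0) = (q0, 1, R) → 111[q0]00
Step 4: δ(q0, 0) = (q0, 1, R) → 1111[q0]0
Step 5: δ(q0, 0) = (q0, 1, R) → 11111[q0]□
Step 6: δ(q0, □) = (q1, □, L) → 1111[q1]1□
Step 7: δ(q1, 1) = (q1, 1, L) → 111[q1]11□
Step 8: δ(q1, 1) = (q1, 1, L) → 11[q1]111□
Step 9: δ(q1, 1) = (q1, 1, L) → 1[q1]1111□
Step 10: δ(q1, 1) = (q1, 1, L) → [q1]11111□
Step 11: δ(q1, 1) = (q1, 1, L) → [q1]□11111□
Step 12: δ(q1, □) = (qA, □, R) → □[qA]11111□

The machine reaches the accept state qA and halts.

Final tape (ignoring leading/trailing blanks): 11111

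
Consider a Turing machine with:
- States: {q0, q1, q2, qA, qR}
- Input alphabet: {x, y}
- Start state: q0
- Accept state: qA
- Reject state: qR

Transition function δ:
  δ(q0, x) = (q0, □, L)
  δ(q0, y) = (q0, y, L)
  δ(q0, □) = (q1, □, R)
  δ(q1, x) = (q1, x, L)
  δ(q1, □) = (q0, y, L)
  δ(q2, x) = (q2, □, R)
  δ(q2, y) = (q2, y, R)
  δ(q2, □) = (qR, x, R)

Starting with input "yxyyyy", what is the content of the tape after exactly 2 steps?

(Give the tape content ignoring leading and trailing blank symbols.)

Execution trace:
Initial: [q0]yxyyyy
Step 1: δ(q0, y) = (q0, y, L) → [q0]□yxyyyy
Step 2: δ(q0, □) = (q1, □, R) → □[q1]yxyyyy

No transition is defined for δ(q1, y). By convention the machine halts and rejects.

After 2 steps, the tape (ignoring leading/trailing blanks) is: yxyyyy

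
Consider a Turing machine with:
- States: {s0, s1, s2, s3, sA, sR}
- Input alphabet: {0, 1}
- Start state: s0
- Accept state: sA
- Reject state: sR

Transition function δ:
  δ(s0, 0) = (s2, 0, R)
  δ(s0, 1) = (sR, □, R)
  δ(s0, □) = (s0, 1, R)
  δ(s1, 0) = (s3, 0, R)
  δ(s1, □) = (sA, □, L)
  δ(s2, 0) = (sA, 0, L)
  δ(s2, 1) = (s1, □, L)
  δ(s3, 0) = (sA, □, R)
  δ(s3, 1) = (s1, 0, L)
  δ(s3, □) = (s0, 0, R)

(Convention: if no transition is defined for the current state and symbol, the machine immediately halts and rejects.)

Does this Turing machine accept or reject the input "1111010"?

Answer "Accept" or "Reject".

Execution trace:
Initial: [s0]1111010
Step 1: δ(s0, 1) = (sR, □, R) → □[sR]111010

The machine reaches the reject state sR and halts.

Answer: Reject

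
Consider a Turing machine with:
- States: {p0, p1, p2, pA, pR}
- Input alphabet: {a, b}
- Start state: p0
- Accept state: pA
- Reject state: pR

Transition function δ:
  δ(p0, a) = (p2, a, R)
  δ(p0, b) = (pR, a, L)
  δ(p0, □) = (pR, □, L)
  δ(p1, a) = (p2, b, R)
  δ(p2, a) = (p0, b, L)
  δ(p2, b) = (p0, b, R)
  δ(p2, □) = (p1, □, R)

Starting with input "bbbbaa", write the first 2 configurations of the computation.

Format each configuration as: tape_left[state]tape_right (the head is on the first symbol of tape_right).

Transitions applied:
Step 1: δ(p0, b) = (pR, a, L)

The first 2 configurations are:
[p0]bbbbaa ⊢ [pR]□abbbaa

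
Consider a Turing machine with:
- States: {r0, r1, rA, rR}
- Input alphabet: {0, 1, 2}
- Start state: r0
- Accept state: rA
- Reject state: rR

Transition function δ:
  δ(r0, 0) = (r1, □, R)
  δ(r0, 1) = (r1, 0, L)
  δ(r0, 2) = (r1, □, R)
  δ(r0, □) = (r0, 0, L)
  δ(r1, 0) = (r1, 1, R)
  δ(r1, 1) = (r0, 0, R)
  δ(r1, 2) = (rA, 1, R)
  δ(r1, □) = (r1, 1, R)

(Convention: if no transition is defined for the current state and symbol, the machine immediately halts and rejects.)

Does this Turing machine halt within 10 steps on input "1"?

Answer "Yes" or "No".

Execution trace:
Initial: [r0]1
Step 1: δ(r0, 1) = (r1, 0, L) → [r1]□0
Step 2: δ(r1, □) = (r1, 1, R) → 1[r1]0
Step 3: δ(r1, 0) = (r1, 1, R) → 11[r1]□
Step 4: δ(r1, □) = (r1, 1, R) → 111[r1]□
Step 5: δ(r1, □) = (r1, 1, R) → 1111[r1]□
Step 6: δ(r1, □) = (r1, 1, R) → 11111[r1]□
Step 7: δ(r1, □) = (r1, 1, R) → 111111[r1]□
Step 8: δ(r1, □) = (r1, 1, R) → 1111111[r1]□
Step 9: δ(r1, □) = (r1, 1, R) → 11111111[r1]□
Step 10: δ(r1, □) = (r1, 1, R) → 111111111[r1]□

The machine has not reached a halting state after 10 steps.
The machine did not halt within the 10-step bound.

Answer: No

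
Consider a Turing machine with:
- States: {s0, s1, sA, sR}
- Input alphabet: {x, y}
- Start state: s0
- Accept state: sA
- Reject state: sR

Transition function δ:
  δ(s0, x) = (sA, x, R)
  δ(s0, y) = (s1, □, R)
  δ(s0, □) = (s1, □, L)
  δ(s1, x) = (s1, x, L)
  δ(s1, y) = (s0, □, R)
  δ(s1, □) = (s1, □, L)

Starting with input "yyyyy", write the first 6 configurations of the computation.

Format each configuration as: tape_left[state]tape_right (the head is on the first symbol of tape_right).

Transitions applied:
Step 1: δ(s0, y) = (s1, □, R)
Step 2: δ(s1, y) = (s0, □, R)
Step 3: δ(s0, y) = (s1, □, R)
Step 4: δ(s1, y) = (s0, □, R)
Step 5: δ(s0, y) = (s1, □, R)

The first 6 configurations are:
[s0]yyyyy ⊢ □[s1]yyyy ⊢ □□[s0]yyy ⊢ □□□[s1]yy ⊢ □□□□[s0]y ⊢ □□□□□[s1]□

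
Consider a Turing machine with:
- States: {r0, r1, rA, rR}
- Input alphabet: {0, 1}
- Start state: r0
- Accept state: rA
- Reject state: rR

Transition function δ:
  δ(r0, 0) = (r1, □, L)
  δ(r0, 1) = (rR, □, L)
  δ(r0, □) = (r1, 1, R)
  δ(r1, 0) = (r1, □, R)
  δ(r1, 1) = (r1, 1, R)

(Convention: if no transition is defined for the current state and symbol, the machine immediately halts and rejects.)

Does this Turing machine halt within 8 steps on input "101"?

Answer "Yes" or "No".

Execution trace:
Initial: [r0]101
Step 1: δ(r0, 1) = (rR, □, L) → [rR]□□01

The machine reaches the reject state rR and halts.
The machine halted after 1 step (within the 8-step bound).

Answer: Yes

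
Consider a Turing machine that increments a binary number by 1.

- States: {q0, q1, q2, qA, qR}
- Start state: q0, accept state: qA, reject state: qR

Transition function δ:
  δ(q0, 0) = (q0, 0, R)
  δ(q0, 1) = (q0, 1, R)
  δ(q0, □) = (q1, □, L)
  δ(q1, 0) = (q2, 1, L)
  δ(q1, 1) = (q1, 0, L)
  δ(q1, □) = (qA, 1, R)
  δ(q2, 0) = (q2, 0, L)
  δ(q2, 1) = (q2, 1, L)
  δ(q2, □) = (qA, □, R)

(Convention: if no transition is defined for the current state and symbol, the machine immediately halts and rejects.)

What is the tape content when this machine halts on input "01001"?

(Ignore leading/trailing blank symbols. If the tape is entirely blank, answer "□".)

Execution trace:
Initial: [q0]01001
Step 1: δ(q0, 0) = (q0, 0, R) → 0[q0]1001
Step 2: δ(q0, 1) = (q0, 1, R) → 01[q0]001
Step 3: δ(q0, 0) = (q0, 0, R) → 010[q0]01
Step 4: δ(q0, 0) = (q0, 0, R) → 0100[q0]1
Step 5: δ(q0, 1) = (q0, 1, R) → 01001[q0]□
Step 6: δ(q0, □) = (q1, □, L) → 0100[q1]1□
Step 7: δ(q1, 1) = (q1, 0, L) → 010[q1]00□
Step 8: δ(q1, 0) = (q2, 1, L) → 01[q2]010□
Step 9: δ(q2, 0) = (q2, 0, L) → 0[q2]1010□
Step 10: δ(q2, 1) = (q2, 1, L) → [q2]01010□
Step 11: δ(q2, 0) = (q2, 0, L) → [q2]□01010□
Step 12: δ(q2, □) = (qA, □, R) → □[qA]01010□

The machine reaches the accept state qA and halts.

Final tape (ignoring leading/trailing blanks): 01010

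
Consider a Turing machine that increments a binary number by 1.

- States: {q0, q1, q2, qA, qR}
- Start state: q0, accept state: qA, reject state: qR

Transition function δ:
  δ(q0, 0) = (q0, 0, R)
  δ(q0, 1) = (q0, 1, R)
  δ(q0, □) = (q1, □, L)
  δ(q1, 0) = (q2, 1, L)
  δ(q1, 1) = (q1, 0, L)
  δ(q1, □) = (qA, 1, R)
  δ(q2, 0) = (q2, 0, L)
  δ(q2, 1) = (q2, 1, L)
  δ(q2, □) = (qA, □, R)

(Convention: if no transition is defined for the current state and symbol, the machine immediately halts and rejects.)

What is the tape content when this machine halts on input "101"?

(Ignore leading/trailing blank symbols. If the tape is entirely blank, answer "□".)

Execution trace:
Initial: [q0]101
Step 1: δ(q0, 1) = (q0, 1, R) → 1[q0]01
Step 2: δ(q0, 0) = (q0, 0, R) → 10[q0]1
Step 3: δ(q0, 1) = (q0, 1, R) → 101[q0]□
Step 4: δ(q0, □) = (q1, □, L) → 10[q1]1□
Step 5: δ(q1, 1) = (q1, 0, L) → 1[q1]00□
Step 6: δ(q1, 0) = (q2, 1, L) → [q2]110□
Step 7: δ(q2, 1) = (q2, 1, L) → [q2]□110□
Step 8: δ(q2, □) = (qA, □, R) → □[qA]110□

The machine reaches the accept state qA and halts.

Final tape (ignoring leading/trailing blanks): 110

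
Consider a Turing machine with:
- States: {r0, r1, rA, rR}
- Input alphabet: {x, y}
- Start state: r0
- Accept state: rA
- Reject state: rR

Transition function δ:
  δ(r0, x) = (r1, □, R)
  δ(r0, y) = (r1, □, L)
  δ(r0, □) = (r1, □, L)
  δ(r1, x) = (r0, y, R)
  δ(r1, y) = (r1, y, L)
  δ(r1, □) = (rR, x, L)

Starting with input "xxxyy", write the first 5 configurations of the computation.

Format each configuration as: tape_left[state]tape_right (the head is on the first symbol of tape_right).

Transitions applied:
Step 1: δ(r0, x) = (r1, □, R)
Step 2: δ(r1, x) = (r0, y, R)
Step 3: δ(r0, x) = (r1, □, R)
Step 4: δ(r1, y) = (r1, y, L)

The first 5 configurations are:
[r0]xxxyy ⊢ □[r1]xxyy ⊢ □y[r0]xyy ⊢ □y□[r1]yy ⊢ □y[r1]□yy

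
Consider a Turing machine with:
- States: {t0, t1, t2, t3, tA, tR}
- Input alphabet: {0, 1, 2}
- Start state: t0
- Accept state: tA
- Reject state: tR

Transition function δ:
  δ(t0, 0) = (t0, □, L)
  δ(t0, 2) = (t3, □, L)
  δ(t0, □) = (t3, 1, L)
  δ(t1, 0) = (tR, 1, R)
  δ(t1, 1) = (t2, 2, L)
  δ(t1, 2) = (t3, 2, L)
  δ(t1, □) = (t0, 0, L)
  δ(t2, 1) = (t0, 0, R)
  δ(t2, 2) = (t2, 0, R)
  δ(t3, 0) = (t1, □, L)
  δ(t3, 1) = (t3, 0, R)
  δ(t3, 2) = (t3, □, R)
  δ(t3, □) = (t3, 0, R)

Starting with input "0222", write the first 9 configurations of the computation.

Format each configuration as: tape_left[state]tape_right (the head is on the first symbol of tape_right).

Transitions applied:
Step 1: δ(t0, 0) = (t0, □, L)
Step 2: δ(t0, □) = (t3, 1, L)
Step 3: δ(t3, □) = (t3, 0, R)
Step 4: δ(t3, 1) = (t3, 0, R)
Step 5: δ(t3, □) = (t3, 0, R)
Step 6: δ(t3, 2) = (t3, □, R)
Step 7: δ(t3, 2) = (t3, □, R)
Step 8: δ(t3, 2) = (t3, □, R)

The first 9 configurations are:
[t0]0222 ⊢ [t0]□□222 ⊢ [t3]□1□222 ⊢ 0[t3]1□222 ⊢ 00[t3]□222 ⊢ 000[t3]222 ⊢ 000□[t3]22 ⊢ 000□□[t3]2 ⊢ 000□□□[t3]□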